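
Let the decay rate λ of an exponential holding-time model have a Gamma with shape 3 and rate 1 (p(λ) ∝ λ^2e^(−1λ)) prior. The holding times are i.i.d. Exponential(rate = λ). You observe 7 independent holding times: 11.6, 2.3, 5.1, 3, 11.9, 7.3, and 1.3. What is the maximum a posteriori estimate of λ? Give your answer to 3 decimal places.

λ̂_MAP = 0.207

The Exponential(rate=λ) likelihood is ∝ λ^n e^(−λΣtᵢ). Here n = 7 and Σtᵢ = 11.6 + 2.3 + 5.1 + 3 + 11.9 + 7.3 + 1.3 = 42.5.
Posterior ∝ λ^2e^(−1λ) · λ^7e^(−42.5λ) = λ^9e^(−43.5λ), i.e. Gamma(10, 43.5).
Mode = (a−1)/b = 9/43.5 ≈ 0.207.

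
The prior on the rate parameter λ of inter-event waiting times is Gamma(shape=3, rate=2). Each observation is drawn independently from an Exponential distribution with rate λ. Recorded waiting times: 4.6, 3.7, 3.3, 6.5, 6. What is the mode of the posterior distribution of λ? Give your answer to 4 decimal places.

The Exponential(rate=λ) likelihood is ∝ λ^n e^(−λΣtᵢ). Here n = 5 and Σtᵢ = 4.6 + 3.7 + 3.3 + 6.5 + 6 = 24.1.
Posterior ∝ λ^2e^(−2λ) · λ^5e^(−24.1λ) = λ^7e^(−26.1λ), i.e. Gamma(8, 26.1).
Mode = (a−1)/b = 7/26.1 ≈ 0.2682.

λ̂_MAP = 0.2682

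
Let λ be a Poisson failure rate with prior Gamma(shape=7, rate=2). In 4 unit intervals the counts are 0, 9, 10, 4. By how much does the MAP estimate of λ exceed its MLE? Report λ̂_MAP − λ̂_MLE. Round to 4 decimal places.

Σxᵢ = 23. Posterior is Gamma(30, 6); MAP = (30−1)/6 = 29/6 ≈ 4.83333.
MLE = x̄ = 23/4 ≈ 5.75000.
Difference = 29/6 − 23/4 = -11/12 ≈ -0.9167.

MAP − MLE = -0.9167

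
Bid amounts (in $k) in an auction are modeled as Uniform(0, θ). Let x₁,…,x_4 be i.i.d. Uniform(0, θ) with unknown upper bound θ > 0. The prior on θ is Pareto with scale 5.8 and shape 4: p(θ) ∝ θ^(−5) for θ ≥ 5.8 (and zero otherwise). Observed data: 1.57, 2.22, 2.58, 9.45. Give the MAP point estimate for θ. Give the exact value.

The Uniform(0, θ) likelihood is θ^(−n) for θ ≥ max(xᵢ), zero otherwise. Here max(xᵢ) = 9.45.
Posterior ∝ θ^(−5) · θ^(−4) = θ^(−9) on θ ≥ max(5.8, 9.45) = 9.45.
This density is strictly decreasing in θ, so the posterior mode lies at the lower boundary of the support.

θ̂_MAP = 9.45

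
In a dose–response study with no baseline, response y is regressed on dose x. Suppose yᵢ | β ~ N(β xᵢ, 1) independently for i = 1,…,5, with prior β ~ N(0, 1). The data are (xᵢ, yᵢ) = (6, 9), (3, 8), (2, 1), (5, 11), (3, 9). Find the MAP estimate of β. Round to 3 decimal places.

β̂_MAP = 1.929

log p(β | y) = −Σ(yᵢ − βxᵢ)²/(2·1) − β²/(2·1) + const.
Setting the derivative to zero: Σxᵢ(yᵢ − βxᵢ)/1 − β/1 = 0, so β = Σxᵢyᵢ / (Σxᵢ² + σ²/τ²).
Σxᵢyᵢ = 6·9 + 3·8 + 2·1 + 5·11 + 3·9 = 162; Σxᵢ² = 83; σ²/τ² = 1.
β̂_MAP = 162 / (83 + 1) = 162/84 ≈ 1.929.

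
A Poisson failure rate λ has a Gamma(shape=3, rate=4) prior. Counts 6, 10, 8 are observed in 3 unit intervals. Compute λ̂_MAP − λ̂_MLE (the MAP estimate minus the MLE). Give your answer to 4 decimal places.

Σxᵢ = 24. Posterior is Gamma(27, 7); MAP = (27−1)/7 = 26/7 ≈ 3.71429.
MLE = x̄ = 24/3 ≈ 8.00000.
Difference = 26/7 − 24/3 = -30/7 ≈ -4.2857.

MAP − MLE = -4.2857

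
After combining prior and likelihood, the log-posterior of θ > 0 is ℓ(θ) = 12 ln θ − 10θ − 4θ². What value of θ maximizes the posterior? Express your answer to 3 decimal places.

ℓ'(θ) = 12/θ − 10 − 8θ. Setting this to zero and multiplying by θ: 8θ² + 10θ − 12 = 0.
θ = (−10 + √(10² + 4·8·12)) / (2·8) = (−10 + √484) / 16 = (−10 + 22)/16 = 3/4.
ℓ''(θ) = −12/θ² − 8 < 0, confirming a maximum.

θ̂_MAP = 0.750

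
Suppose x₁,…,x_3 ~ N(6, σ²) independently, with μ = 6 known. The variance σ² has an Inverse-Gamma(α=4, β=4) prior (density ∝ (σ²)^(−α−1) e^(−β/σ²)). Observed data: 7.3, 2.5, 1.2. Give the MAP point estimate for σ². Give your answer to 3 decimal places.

Sum of squared deviations about the known mean: SS = (7.3−6)² + (2.5−6)² + (1.2−6)² = 36.98.
The Normal likelihood contributes (σ²)^(−n/2) exp(−SS/(2σ²)), so the posterior is Inverse-Gamma(α + n/2, β + SS/2) = Inverse-Gamma(5.5, 22.49).
The mode of Inverse-Gamma(a, b) is b/(a+1) = 22.49/6.5 ≈ 3.460.

σ̂²_MAP = 3.460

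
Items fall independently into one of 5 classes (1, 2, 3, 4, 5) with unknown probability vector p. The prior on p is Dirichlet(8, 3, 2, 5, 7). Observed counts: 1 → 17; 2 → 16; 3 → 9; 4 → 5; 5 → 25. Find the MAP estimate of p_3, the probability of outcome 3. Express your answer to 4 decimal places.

The posterior is Dirichlet(αᵢ + nᵢ) = Dirichlet(25, 19, 11, 10, 32).
For a Dirichlet(a₁,…,a_K) with all aᵢ > 1, the mode has j-th component (aⱼ − 1)/(Σaᵢ − K).
Here Σaᵢ = 97 and K = 5, so p_3 = (11 − 1)/(97 − 5) = 10/92 ≈ 0.1087.

MAP estimate: 0.1087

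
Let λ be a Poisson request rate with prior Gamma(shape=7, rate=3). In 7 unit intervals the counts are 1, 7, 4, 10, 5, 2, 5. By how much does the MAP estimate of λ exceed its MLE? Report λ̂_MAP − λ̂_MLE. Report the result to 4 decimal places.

MAP − MLE = -0.8571

Σxᵢ = 34. Posterior is Gamma(41, 10); MAP = (41−1)/10 = 40/10 ≈ 4.00000.
MLE = x̄ = 34/7 ≈ 4.85714.
Difference = 40/10 − 34/7 = -6/7 ≈ -0.8571.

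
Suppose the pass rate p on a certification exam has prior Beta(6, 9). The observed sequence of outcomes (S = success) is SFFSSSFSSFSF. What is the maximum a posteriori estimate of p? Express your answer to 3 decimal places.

p̂_MAP = 0.480

Prior: Beta(6, 9).
Data: 7 successes in 12 trials (from the sequence). The binomial likelihood contributes p^7(1−p)^5, so the posterior is Beta(6+7, 9+5) = Beta(13, 14).
For Beta(a, b) with a, b > 1 the mode is (a−1)/(a+b−2) = 12/25 ≈ 0.480.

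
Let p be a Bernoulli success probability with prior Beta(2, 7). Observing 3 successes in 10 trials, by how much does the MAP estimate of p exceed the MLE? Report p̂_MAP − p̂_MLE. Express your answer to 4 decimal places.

Posterior is Beta(5, 14); MAP = (5−1)/(19−2) = 4/17 ≈ 0.23529.
MLE ignores the prior: p̂_MLE = k/n = 3/10 ≈ 0.30000.
Difference = 4/17 − 3/10 = -11/170 ≈ -0.0647.

MAP − MLE = -0.0647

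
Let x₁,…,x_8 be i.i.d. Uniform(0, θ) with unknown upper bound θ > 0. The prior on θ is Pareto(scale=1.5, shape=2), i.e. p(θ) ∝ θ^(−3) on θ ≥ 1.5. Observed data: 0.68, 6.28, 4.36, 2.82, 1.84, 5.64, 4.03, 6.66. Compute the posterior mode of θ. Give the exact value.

θ̂_MAP = 6.66

The Uniform(0, θ) likelihood is θ^(−n) for θ ≥ max(xᵢ), zero otherwise. Here max(xᵢ) = 6.66.
Posterior ∝ θ^(−3) · θ^(−8) = θ^(−11) on θ ≥ max(1.5, 6.66) = 6.66.
This density is strictly decreasing in θ, so the posterior mode lies at the lower boundary of the support.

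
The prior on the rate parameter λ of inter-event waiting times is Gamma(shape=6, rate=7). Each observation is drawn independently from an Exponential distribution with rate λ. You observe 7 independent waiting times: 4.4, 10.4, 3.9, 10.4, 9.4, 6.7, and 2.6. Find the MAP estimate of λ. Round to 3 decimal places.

The Exponential(rate=λ) likelihood is ∝ λ^n e^(−λΣtᵢ). Here n = 7 and Σtᵢ = 4.4 + 10.4 + 3.9 + 10.4 + 9.4 + 6.7 + 2.6 = 47.8.
Posterior ∝ λ^5e^(−7λ) · λ^7e^(−47.8λ) = λ^12e^(−54.8λ), i.e. Gamma(13, 54.8).
Mode = (a−1)/b = 12/54.8 ≈ 0.219.

λ̂_MAP = 0.219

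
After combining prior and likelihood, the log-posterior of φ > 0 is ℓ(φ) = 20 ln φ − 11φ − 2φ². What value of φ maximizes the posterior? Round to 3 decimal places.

φ̂_MAP = 1.250

ℓ'(φ) = 20/φ − 11 − 4φ. Setting this to zero and multiplying by φ: 4φ² + 11φ − 20 = 0.
φ = (−11 + √(11² + 4·4·20)) / (2·4) = (−11 + √441) / 8 = (−11 + 21)/8 = 5/4.
ℓ''(φ) = −20/φ² − 4 < 0, confirming a maximum.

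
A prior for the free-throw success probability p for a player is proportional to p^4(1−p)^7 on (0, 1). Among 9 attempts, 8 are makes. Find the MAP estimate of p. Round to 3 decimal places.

p̂_MAP = 0.600

The prior density ∝ p^4(1−p)^7 is the kernel of Beta(5, 8).
Data: 8 successes in 9 trials. The binomial likelihood contributes p^8(1−p)^1, so the posterior is Beta(5+8, 8+1) = Beta(13, 9).
For Beta(a, b) with a, b > 1 the mode is (a−1)/(a+b−2) = 12/20 ≈ 0.600.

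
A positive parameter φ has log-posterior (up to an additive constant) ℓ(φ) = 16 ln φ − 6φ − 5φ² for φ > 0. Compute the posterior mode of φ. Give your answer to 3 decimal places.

φ̂_MAP = 1.000

ℓ'(φ) = 16/φ − 6 − 10φ. Setting this to zero and multiplying by φ: 10φ² + 6φ − 16 = 0.
φ = (−6 + √(6² + 4·10·16)) / (2·10) = (−6 + √676) / 20 = (−6 + 26)/20 = 1.
ℓ''(φ) = −16/φ² − 10 < 0, confirming a maximum.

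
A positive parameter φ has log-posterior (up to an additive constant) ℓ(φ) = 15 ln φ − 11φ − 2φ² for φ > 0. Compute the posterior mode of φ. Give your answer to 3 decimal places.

ℓ'(φ) = 15/φ − 11 − 4φ. Setting this to zero and multiplying by φ: 4φ² + 11φ − 15 = 0.
φ = (−11 + √(11² + 4·4·15)) / (2·4) = (−11 + √361) / 8 = (−11 + 19)/8 = 1.
ℓ''(φ) = −15/φ² − 4 < 0, confirming a maximum.

φ̂_MAP = 1.000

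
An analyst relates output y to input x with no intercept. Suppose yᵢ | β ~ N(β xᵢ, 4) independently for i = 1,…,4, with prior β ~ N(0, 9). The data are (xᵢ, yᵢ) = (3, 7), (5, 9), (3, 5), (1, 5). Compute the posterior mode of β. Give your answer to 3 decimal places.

log p(β | y) = −Σ(yᵢ − βxᵢ)²/(2·4) − β²/(2·9) + const.
Setting the derivative to zero: Σxᵢ(yᵢ − βxᵢ)/4 − β/9 = 0, so β = Σxᵢyᵢ / (Σxᵢ² + σ²/τ²).
Σxᵢyᵢ = 3·7 + 5·9 + 3·5 + 1·5 = 86; Σxᵢ² = 44; σ²/τ² = 4/9.
β̂_MAP = 86 / (44 + 4/9) = 86/(400/9) = 387/200 ≈ 1.935.

β̂_MAP = 1.935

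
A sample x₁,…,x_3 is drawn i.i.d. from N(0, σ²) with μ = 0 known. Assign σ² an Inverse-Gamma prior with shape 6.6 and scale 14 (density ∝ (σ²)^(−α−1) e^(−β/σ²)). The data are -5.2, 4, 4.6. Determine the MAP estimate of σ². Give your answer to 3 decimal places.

σ̂²_MAP = 5.066

Sum of squared deviations about the known mean: SS = (-5.2−0)² + (4−0)² + (4.6−0)² = 64.2.
The Normal likelihood contributes (σ²)^(−n/2) exp(−SS/(2σ²)), so the posterior is Inverse-Gamma(α + n/2, β + SS/2) = Inverse-Gamma(8.1, 46.1).
The mode of Inverse-Gamma(a, b) is b/(a+1) = 46.1/9.1 ≈ 5.066.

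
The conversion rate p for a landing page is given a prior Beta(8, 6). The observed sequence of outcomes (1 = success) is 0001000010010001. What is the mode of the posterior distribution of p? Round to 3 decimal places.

Prior: Beta(8, 6).
Data: 4 successes in 16 trials (from the sequence). The binomial likelihood contributes p^4(1−p)^12, so the posterior is Beta(8+4, 6+12) = Beta(12, 18).
For Beta(a, b) with a, b > 1 the mode is (a−1)/(a+b−2) = 11/28 ≈ 0.393.

p̂_MAP = 0.393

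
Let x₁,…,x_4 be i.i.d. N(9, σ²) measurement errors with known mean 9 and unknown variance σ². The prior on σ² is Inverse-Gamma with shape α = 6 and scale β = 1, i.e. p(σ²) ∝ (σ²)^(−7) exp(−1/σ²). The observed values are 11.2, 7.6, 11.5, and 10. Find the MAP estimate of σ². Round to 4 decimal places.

Sum of squared deviations about the known mean: SS = (11.2−9)² + (7.6−9)² + (11.5−9)² + (10−9)² = 14.05.
The Normal likelihood contributes (σ²)^(−n/2) exp(−SS/(2σ²)), so the posterior is Inverse-Gamma(α + n/2, β + SS/2) = Inverse-Gamma(8, 8.025).
The mode of Inverse-Gamma(a, b) is b/(a+1) = 8.025/9 ≈ 0.8917.

σ̂²_MAP = 0.8917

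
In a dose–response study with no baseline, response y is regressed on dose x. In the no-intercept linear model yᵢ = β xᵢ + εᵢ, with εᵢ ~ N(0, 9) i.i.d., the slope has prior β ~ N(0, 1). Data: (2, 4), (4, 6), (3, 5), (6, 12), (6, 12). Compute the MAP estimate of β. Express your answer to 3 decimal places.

β̂_MAP = 1.736

log p(β | y) = −Σ(yᵢ − βxᵢ)²/(2·9) − β²/(2·1) + const.
Setting the derivative to zero: Σxᵢ(yᵢ − βxᵢ)/9 − β/1 = 0, so β = Σxᵢyᵢ / (Σxᵢ² + σ²/τ²).
Σxᵢyᵢ = 2·4 + 4·6 + 3·5 + 6·12 + 6·12 = 191; Σxᵢ² = 101; σ²/τ² = 9.
β̂_MAP = 191 / (101 + 9) = 191/110 ≈ 1.736.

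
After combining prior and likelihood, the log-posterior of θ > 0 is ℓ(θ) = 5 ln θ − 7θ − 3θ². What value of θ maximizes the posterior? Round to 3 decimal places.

θ̂_MAP = 0.500

ℓ'(θ) = 5/θ − 7 − 6θ. Setting this to zero and multiplying by θ: 6θ² + 7θ − 5 = 0.
θ = (−7 + √(7² + 4·6·5)) / (2·6) = (−7 + √169) / 12 = (−7 + 13)/12 = 1/2.
ℓ''(θ) = −5/θ² − 6 < 0, confirming a maximum.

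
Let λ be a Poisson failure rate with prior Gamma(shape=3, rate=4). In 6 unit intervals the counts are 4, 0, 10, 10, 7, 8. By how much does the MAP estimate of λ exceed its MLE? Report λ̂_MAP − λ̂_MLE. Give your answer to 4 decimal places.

Σxᵢ = 39. Posterior is Gamma(42, 10); MAP = (42−1)/10 = 41/10 ≈ 4.10000.
MLE = x̄ = 39/6 ≈ 6.50000.
Difference = 41/10 − 39/6 = -12/5 ≈ -2.4000.

MAP − MLE = -2.4000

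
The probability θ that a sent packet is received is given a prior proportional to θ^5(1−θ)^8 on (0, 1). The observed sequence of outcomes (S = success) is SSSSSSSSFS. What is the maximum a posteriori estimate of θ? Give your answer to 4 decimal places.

θ̂_MAP = 0.6087

The prior density ∝ θ^5(1−θ)^8 is the kernel of Beta(6, 9).
Data: 9 successes in 10 trials (from the sequence). The binomial likelihood contributes θ^9(1−θ)^1, so the posterior is Beta(6+9, 9+1) = Beta(15, 10).
For Beta(a, b) with a, b > 1 the mode is (a−1)/(a+b−2) = 14/23 ≈ 0.6087.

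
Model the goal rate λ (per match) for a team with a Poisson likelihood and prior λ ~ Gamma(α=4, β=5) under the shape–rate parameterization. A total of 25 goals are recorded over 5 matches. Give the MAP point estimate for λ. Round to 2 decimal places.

λ̂_MAP = 2.80

Σxᵢ = 25, n = 5.
Posterior ∝ λ^3e^(−5λ) · λ^25e^(−5λ) = λ^28e^(−10λ), i.e. Gamma(shape=29, rate=10).
The mode of a Gamma(a, b) with a ≥ 1 (shape–rate) is (a−1)/b = 28/10 ≈ 2.80.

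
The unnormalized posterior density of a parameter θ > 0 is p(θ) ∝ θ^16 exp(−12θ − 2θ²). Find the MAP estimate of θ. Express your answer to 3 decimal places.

ℓ'(θ) = 16/θ − 12 − 4θ. Setting this to zero and multiplying by θ: 4θ² + 12θ − 16 = 0.
θ = (−12 + √(12² + 4·4·16)) / (2·4) = (−12 + √400) / 8 = (−12 + 20)/8 = 1.
ℓ''(θ) = −16/θ² − 4 < 0, confirming a maximum.

θ̂_MAP = 1.000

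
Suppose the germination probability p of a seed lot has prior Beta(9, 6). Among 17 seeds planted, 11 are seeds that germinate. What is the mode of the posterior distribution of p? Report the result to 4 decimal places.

p̂_MAP = 0.6333

Prior: Beta(9, 6).
Data: 11 successes in 17 trials. The binomial likelihood contributes p^11(1−p)^6, so the posterior is Beta(9+11, 6+6) = Beta(20, 12).
For Beta(a, b) with a, b > 1 the mode is (a−1)/(a+b−2) = 19/30 ≈ 0.6333.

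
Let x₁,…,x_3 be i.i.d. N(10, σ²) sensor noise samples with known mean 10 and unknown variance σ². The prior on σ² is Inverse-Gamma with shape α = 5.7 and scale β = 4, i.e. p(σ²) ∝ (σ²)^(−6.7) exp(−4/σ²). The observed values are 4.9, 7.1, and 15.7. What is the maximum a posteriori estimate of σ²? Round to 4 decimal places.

Sum of squared deviations about the known mean: SS = (4.9−10)² + (7.1−10)² + (15.7−10)² = 66.91.
The Normal likelihood contributes (σ²)^(−n/2) exp(−SS/(2σ²)), so the posterior is Inverse-Gamma(α + n/2, β + SS/2) = Inverse-Gamma(7.2, 37.455).
The mode of Inverse-Gamma(a, b) is b/(a+1) = 37.455/8.2 ≈ 4.5677.

σ̂²_MAP = 4.5677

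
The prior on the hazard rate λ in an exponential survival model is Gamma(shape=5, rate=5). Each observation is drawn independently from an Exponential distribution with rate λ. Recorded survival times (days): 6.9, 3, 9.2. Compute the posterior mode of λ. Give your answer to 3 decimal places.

The Exponential(rate=λ) likelihood is ∝ λ^n e^(−λΣtᵢ). Here n = 3 and Σtᵢ = 6.9 + 3 + 9.2 = 19.1.
Posterior ∝ λ^4e^(−5λ) · λ^3e^(−19.1λ) = λ^7e^(−24.1λ), i.e. Gamma(8, 24.1).
Mode = (a−1)/b = 7/24.1 ≈ 0.290.

λ̂_MAP = 0.290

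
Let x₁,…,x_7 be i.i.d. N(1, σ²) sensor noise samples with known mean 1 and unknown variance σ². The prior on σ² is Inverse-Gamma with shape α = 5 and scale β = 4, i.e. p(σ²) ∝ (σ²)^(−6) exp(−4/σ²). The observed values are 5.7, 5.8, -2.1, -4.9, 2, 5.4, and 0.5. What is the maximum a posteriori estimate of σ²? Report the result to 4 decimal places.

σ̂²_MAP = 6.2189

Sum of squared deviations about the known mean: SS = (5.7−1)² + (5.8−1)² + (-2.1−1)² + (-4.9−1)² + (2−1)² + (5.4−1)² + (0.5−1)² = 110.16.
The Normal likelihood contributes (σ²)^(−n/2) exp(−SS/(2σ²)), so the posterior is Inverse-Gamma(α + n/2, β + SS/2) = Inverse-Gamma(8.5, 59.08).
The mode of Inverse-Gamma(a, b) is b/(a+1) = 59.08/9.5 ≈ 6.2189.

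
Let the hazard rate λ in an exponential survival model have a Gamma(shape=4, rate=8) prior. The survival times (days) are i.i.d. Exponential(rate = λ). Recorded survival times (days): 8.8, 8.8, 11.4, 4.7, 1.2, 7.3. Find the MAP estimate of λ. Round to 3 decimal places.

The Exponential(rate=λ) likelihood is ∝ λ^n e^(−λΣtᵢ). Here n = 6 and Σtᵢ = 8.8 + 8.8 + 11.4 + 4.7 + 1.2 + 7.3 = 42.2.
Posterior ∝ λ^3e^(−8λ) · λ^6e^(−42.2λ) = λ^9e^(−50.2λ), i.e. Gamma(10, 50.2).
Mode = (a−1)/b = 9/50.2 ≈ 0.179.

λ̂_MAP = 0.179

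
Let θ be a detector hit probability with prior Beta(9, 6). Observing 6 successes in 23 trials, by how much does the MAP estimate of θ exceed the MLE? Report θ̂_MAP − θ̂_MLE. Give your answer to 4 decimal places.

Posterior is Beta(15, 23); MAP = (15−1)/(38−2) = 14/36 ≈ 0.38889.
MLE ignores the prior: θ̂_MLE = k/n = 6/23 ≈ 0.26087.
Difference = 14/36 − 6/23 = 53/414 ≈ 0.1280.

MAP − MLE = 0.1280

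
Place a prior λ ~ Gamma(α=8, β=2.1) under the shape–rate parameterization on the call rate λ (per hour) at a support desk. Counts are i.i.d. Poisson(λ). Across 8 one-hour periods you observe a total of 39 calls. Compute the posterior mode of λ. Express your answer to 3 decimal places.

Σxᵢ = 39, n = 8.
Posterior ∝ λ^7e^(−2.1λ) · λ^39e^(−8λ) = λ^46e^(−10.1λ), i.e. Gamma(shape=47, rate=10.1).
The mode of a Gamma(a, b) with a ≥ 1 (shape–rate) is (a−1)/b = 46/10.1 ≈ 4.554.

λ̂_MAP = 4.554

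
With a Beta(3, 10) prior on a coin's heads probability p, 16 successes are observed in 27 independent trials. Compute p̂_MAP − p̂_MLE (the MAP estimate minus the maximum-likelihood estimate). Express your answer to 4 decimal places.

Posterior is Beta(19, 21); MAP = (19−1)/(40−2) = 18/38 ≈ 0.47368.
MLE ignores the prior: p̂_MLE = k/n = 16/27 ≈ 0.59259.
Difference = 18/38 − 16/27 = -61/513 ≈ -0.1189.

MAP − MLE = -0.1189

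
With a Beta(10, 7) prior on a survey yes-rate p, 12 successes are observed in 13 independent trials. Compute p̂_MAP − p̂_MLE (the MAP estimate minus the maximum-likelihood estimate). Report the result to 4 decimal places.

MAP − MLE = -0.1731

Posterior is Beta(22, 8); MAP = (22−1)/(30−2) = 21/28 ≈ 0.75000.
MLE ignores the prior: p̂_MLE = k/n = 12/13 ≈ 0.92308.
Difference = 21/28 − 12/13 = -9/52 ≈ -0.1731.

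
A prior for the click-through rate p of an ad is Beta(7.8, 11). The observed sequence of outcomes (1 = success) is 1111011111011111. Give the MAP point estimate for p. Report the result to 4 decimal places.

Prior: Beta(7.8, 11).
Data: 14 successes in 16 trials (from the sequence). The binomial likelihood contributes p^14(1−p)^2, so the posterior is Beta(7.8+14, 11+2) = Beta(21.8, 13).
For Beta(a, b) with a, b > 1 the mode is (a−1)/(a+b−2) = 20.8/32.8 ≈ 0.6341.

p̂_MAP = 0.6341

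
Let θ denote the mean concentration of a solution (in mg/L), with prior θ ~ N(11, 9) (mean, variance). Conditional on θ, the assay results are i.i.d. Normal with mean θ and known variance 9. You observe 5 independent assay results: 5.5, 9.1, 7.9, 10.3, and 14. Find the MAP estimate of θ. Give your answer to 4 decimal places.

θ̂_MAP = 9.6333

n = 5; x̄ = (5.5 + 9.1 + 7.9 + 10.3 + 14)/5 = 46.8/5 = 9.36.
For a Normal prior and Normal likelihood with known variance, the posterior is Normal; its mode equals its mean, the precision-weighted average.
Prior precision 1/σ₀² = 1/9; data precision n/σ² = 5/9.
θ̂ = ((1/9)·11 + (5/9)·9.36) / (1/9 + 5/9) = (289/45)/(2/3) = 289/30 ≈ 9.6333.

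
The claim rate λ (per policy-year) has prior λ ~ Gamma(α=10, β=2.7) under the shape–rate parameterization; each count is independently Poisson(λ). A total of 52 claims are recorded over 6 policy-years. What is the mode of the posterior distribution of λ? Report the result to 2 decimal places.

Σxᵢ = 52, n = 6.
Posterior ∝ λ^9e^(−2.7λ) · λ^52e^(−6λ) = λ^61e^(−8.7λ), i.e. Gamma(shape=62, rate=8.7).
The mode of a Gamma(a, b) with a ≥ 1 (shape–rate) is (a−1)/b = 61/8.7 ≈ 7.01.

λ̂_MAP = 7.01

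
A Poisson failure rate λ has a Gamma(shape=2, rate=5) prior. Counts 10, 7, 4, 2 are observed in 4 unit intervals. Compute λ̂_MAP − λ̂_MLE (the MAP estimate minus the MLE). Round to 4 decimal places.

Σxᵢ = 23. Posterior is Gamma(25, 9); MAP = (25−1)/9 = 24/9 ≈ 2.66667.
MLE = x̄ = 23/4 ≈ 5.75000.
Difference = 24/9 − 23/4 = -37/12 ≈ -3.0833.

MAP − MLE = -3.0833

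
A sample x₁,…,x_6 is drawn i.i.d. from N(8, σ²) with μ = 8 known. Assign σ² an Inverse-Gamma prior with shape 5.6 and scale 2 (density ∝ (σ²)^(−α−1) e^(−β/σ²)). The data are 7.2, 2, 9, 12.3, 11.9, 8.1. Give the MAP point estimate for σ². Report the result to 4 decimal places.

σ̂²_MAP = 3.9245

Sum of squared deviations about the known mean: SS = (7.2−8)² + (2−8)² + (9−8)² + (12.3−8)² + (11.9−8)² + (8.1−8)² = 71.35.
The Normal likelihood contributes (σ²)^(−n/2) exp(−SS/(2σ²)), so the posterior is Inverse-Gamma(α + n/2, β + SS/2) = Inverse-Gamma(8.6, 37.675).
The mode of Inverse-Gamma(a, b) is b/(a+1) = 37.675/9.6 ≈ 3.9245.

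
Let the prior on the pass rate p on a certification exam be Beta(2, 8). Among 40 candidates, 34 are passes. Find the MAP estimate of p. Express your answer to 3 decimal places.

p̂_MAP = 0.729

Prior: Beta(2, 8).
Data: 34 successes in 40 trials. The binomial likelihood contributes p^34(1−p)^6, so the posterior is Beta(2+34, 8+6) = Beta(36, 14).
For Beta(a, b) with a, b > 1 the mode is (a−1)/(a+b−2) = 35/48 ≈ 0.729.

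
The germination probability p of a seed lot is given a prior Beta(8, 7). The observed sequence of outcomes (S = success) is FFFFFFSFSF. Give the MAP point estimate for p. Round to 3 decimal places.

Prior: Beta(8, 7).
Data: 2 successes in 10 trials (from the sequence). The binomial likelihood contributes p^2(1−p)^8, so the posterior is Beta(8+2, 7+8) = Beta(10, 15).
For Beta(a, b) with a, b > 1 the mode is (a−1)/(a+b−2) = 9/23 ≈ 0.391.

p̂_MAP = 0.391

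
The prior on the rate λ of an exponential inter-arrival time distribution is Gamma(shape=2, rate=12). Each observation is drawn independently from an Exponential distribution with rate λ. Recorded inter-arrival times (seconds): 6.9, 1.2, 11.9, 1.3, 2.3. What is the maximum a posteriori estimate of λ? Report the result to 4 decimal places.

λ̂_MAP = 0.1685

The Exponential(rate=λ) likelihood is ∝ λ^n e^(−λΣtᵢ). Here n = 5 and Σtᵢ = 6.9 + 1.2 + 11.9 + 1.3 + 2.3 = 23.6.
Posterior ∝ λe^(−12λ) · λ^5e^(−23.6λ) = λ^6e^(−35.6λ), i.e. Gamma(7, 35.6).
Mode = (a−1)/b = 6/35.6 ≈ 0.1685.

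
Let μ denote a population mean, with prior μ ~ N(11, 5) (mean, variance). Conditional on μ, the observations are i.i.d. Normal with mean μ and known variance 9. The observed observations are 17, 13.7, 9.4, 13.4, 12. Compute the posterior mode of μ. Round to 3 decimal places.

n = 5; x̄ = (17 + 13.7 + 9.4 + 13.4 + 12)/5 = 65.5/5 = 13.1.
For a Normal prior and Normal likelihood with known variance, the posterior is Normal; its mode equals its mean, the precision-weighted average.
Prior precision 1/σ₀² = 1/5 = 0.2; data precision n/σ² = 5/9.
μ̂ = (0.2·11 + (5/9)·13.1) / (0.2 + 5/9) = (853/90)/(34/45) = 853/68 ≈ 12.544.

μ̂_MAP = 12.544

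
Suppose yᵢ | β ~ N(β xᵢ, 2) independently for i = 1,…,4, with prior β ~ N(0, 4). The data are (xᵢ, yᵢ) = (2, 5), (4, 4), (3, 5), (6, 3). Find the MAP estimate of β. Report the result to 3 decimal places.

log p(β | y) = −Σ(yᵢ − βxᵢ)²/(2·2) − β²/(2·4) + const.
Setting the derivative to zero: Σxᵢ(yᵢ − βxᵢ)/2 − β/4 = 0, so β = Σxᵢyᵢ / (Σxᵢ² + σ²/τ²).
Σxᵢyᵢ = 2·5 + 4·4 + 3·5 + 6·3 = 59; Σxᵢ² = 65; σ²/τ² = 0.5.
β̂_MAP = 59 / (65 + 0.5) = 59/65.5 ≈ 0.901.

β̂_MAP = 0.901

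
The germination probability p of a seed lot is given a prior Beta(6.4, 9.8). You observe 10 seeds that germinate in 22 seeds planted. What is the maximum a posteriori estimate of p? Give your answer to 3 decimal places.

Prior: Beta(6.4, 9.8).
Data: 10 successes in 22 trials. The binomial likelihood contributes p^10(1−p)^12, so the posterior is Beta(6.4+10, 9.8+12) = Beta(16.4, 21.8).
For Beta(a, b) with a, b > 1 the mode is (a−1)/(a+b−2) = 15.4/36.2 ≈ 0.425.

p̂_MAP = 0.425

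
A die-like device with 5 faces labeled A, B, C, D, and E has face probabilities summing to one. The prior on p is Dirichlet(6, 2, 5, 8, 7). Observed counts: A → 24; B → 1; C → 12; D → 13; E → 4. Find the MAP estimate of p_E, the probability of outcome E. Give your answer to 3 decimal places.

The posterior is Dirichlet(αᵢ + nᵢ) = Dirichlet(30, 3, 17, 21, 11).
For a Dirichlet(a₁,…,a_K) with all aᵢ > 1, the mode has j-th component (aⱼ − 1)/(Σaᵢ − K).
Here Σaᵢ = 82 and K = 5, so p_E = (11 − 1)/(82 − 5) = 10/77 ≈ 0.130.

MAP estimate of p_E = 0.130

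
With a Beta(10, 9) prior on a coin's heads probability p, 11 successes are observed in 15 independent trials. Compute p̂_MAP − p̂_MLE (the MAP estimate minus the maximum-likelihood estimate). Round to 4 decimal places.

Posterior is Beta(21, 13); MAP = (21−1)/(34−2) = 20/32 ≈ 0.62500.
MLE ignores the prior: p̂_MLE = k/n = 11/15 ≈ 0.73333.
Difference = 20/32 − 11/15 = -13/120 ≈ -0.1083.

MAP − MLE = -0.1083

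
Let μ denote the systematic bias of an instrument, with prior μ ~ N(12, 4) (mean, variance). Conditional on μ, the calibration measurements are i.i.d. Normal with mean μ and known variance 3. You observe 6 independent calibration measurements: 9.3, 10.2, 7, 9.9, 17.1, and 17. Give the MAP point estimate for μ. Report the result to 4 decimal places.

n = 6; x̄ = (9.3 + 10.2 + 7 + 9.9 + 17.1 + 17)/6 = 70.5/6 = 11.75.
For a Normal prior and Normal likelihood with known variance, the posterior is Normal; its mode equals its mean, the precision-weighted average.
Prior precision 1/σ₀² = 1/4 = 0.25; data precision n/σ² = 6/3 = 2.
μ̂ = (0.25·12 + 2·11.75) / (0.25 + 2) = 26.5/2.25 = 106/9 ≈ 11.7778.

μ̂_MAP = 11.7778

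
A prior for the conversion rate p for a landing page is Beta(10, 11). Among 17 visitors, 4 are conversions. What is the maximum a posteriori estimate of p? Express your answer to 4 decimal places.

Prior: Beta(10, 11).
Data: 4 successes in 17 trials. The binomial likelihood contributes p^4(1−p)^13, so the posterior is Beta(10+4, 11+13) = Beta(14, 24).
For Beta(a, b) with a, b > 1 the mode is (a−1)/(a+b−2) = 13/36 ≈ 0.3611.

p̂_MAP = 0.3611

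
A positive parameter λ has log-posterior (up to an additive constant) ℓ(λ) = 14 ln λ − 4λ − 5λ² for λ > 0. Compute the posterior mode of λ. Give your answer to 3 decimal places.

ℓ'(λ) = 14/λ − 4 − 10λ. Setting this to zero and multiplying by λ: 10λ² + 4λ − 14 = 0.
λ = (−4 + √(4² + 4·10·14)) / (2·10) = (−4 + √576) / 20 = (−4 + 24)/20 = 1.
ℓ''(λ) = −14/λ² − 10 < 0, confirming a maximum.

λ̂_MAP = 1.000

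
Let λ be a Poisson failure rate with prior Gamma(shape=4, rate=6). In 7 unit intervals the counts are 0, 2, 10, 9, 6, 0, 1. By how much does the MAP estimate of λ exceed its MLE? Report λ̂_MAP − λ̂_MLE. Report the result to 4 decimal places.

MAP − MLE = -1.6154

Σxᵢ = 28. Posterior is Gamma(32, 13); MAP = (32−1)/13 = 31/13 ≈ 2.38462.
MLE = x̄ = 28/7 ≈ 4.00000.
Difference = 31/13 − 28/7 = -21/13 ≈ -1.6154.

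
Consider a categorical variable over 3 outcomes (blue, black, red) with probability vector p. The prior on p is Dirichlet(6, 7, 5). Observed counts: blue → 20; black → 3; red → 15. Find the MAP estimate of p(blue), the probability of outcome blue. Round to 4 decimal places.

MAP estimate of p(blue) = 0.4717

The posterior is Dirichlet(αᵢ + nᵢ) = Dirichlet(26, 10, 20).
For a Dirichlet(a₁,…,a_K) with all aᵢ > 1, the mode has j-th component (aⱼ − 1)/(Σaᵢ − K).
Here Σaᵢ = 56 and K = 3, so p(blue) = (26 − 1)/(56 − 3) = 25/53 ≈ 0.4717.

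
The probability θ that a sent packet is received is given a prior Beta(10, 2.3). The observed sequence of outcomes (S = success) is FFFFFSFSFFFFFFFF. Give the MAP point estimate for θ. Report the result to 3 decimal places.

θ̂_MAP = 0.418

Prior: Beta(10, 2.3).
Data: 2 successes in 16 trials (from the sequence). The binomial likelihood contributes θ^2(1−θ)^14, so the posterior is Beta(10+2, 2.3+14) = Beta(12, 16.3).
For Beta(a, b) with a, b > 1 the mode is (a−1)/(a+b−2) = 11/26.3 ≈ 0.418.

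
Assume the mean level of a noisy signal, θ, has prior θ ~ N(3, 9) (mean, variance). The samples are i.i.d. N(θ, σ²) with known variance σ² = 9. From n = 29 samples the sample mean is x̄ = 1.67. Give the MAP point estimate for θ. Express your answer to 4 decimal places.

n = 29, x̄ = 1.67.
For a Normal prior and Normal likelihood with known variance, the posterior is Normal; its mode equals its mean, the precision-weighted average.
Prior precision 1/σ₀² = 1/9; data precision n/σ² = 29/9.
θ̂ = ((1/9)·3 + (29/9)·1.67) / (1/9 + 29/9) = (5143/900)/(10/3) = 5143/3000 ≈ 1.7143.

θ̂_MAP = 1.7143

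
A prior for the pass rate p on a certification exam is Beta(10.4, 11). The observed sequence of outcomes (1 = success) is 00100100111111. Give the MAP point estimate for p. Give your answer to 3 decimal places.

p̂_MAP = 0.521

Prior: Beta(10.4, 11).
Data: 8 successes in 14 trials (from the sequence). The binomial likelihood contributes p^8(1−p)^6, so the posterior is Beta(10.4+8, 11+6) = Beta(18.4, 17).
For Beta(a, b) with a, b > 1 the mode is (a−1)/(a+b−2) = 17.4/33.4 ≈ 0.521.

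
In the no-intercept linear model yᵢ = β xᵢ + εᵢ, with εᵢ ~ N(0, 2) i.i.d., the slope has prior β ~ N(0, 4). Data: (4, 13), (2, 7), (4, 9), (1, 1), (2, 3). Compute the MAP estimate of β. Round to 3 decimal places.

log p(β | y) = −Σ(yᵢ − βxᵢ)²/(2·2) − β²/(2·4) + const.
Setting the derivative to zero: Σxᵢ(yᵢ − βxᵢ)/2 − β/4 = 0, so β = Σxᵢyᵢ / (Σxᵢ² + σ²/τ²).
Σxᵢyᵢ = 4·13 + 2·7 + 4·9 + 1·1 + 2·3 = 109; Σxᵢ² = 41; σ²/τ² = 0.5.
β̂_MAP = 109 / (41 + 0.5) = 109/41.5 ≈ 2.627.

β̂_MAP = 2.627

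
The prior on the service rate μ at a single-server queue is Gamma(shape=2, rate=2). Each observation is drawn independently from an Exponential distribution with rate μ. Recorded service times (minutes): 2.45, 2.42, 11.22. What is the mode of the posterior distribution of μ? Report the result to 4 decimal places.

The Exponential(rate=μ) likelihood is ∝ μ^n e^(−μΣtᵢ). Here n = 3 and Σtᵢ = 2.45 + 2.42 + 11.22 = 16.09.
Posterior ∝ μe^(−2μ) · μ^3e^(−16.09μ) = μ^4e^(−18.09μ), i.e. Gamma(5, 18.09).
Mode = (a−1)/b = 4/18.09 ≈ 0.2211.

μ̂_MAP = 0.2211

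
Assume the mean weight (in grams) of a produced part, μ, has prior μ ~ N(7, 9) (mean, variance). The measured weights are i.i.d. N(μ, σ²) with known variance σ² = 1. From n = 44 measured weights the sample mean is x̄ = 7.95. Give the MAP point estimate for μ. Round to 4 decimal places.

n = 44, x̄ = 7.95.
For a Normal prior and Normal likelihood with known variance, the posterior is Normal; its mode equals its mean, the precision-weighted average.
Prior precision 1/σ₀² = 1/9; data precision n/σ² = 44/1 = 44.
μ̂ = ((1/9)·7 + 44·7.95) / (1/9 + 44) = (15776/45)/(397/9) = 15776/1985 ≈ 7.9476.

μ̂_MAP = 7.9476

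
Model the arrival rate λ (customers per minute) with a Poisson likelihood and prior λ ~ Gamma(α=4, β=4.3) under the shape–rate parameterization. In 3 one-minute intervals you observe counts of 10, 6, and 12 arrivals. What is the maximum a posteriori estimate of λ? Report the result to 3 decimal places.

λ̂_MAP = 4.247

Σxᵢ = 10+6+12 = 28, with n = 3.
Posterior ∝ λ^3e^(−4.3λ) · λ^28e^(−3λ) = λ^31e^(−7.3λ), i.e. Gamma(shape=32, rate=7.3).
The mode of a Gamma(a, b) with a ≥ 1 (shape–rate) is (a−1)/b = 31/7.3 ≈ 4.247.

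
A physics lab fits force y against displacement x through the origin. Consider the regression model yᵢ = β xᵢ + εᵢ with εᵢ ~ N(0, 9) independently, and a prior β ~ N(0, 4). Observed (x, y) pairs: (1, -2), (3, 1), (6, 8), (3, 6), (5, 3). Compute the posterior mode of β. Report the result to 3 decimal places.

log p(β | y) = −Σ(yᵢ − βxᵢ)²/(2·9) − β²/(2·4) + const.
Setting the derivative to zero: Σxᵢ(yᵢ − βxᵢ)/9 − β/4 = 0, so β = Σxᵢyᵢ / (Σxᵢ² + σ²/τ²).
Σxᵢyᵢ = 1·(-2) + 3·1 + 6·8 + 3·6 + 5·3 = 82; Σxᵢ² = 80; σ²/τ² = 2.25.
β̂_MAP = 82 / (80 + 2.25) = 82/82.25 ≈ 0.997.

β̂_MAP = 0.997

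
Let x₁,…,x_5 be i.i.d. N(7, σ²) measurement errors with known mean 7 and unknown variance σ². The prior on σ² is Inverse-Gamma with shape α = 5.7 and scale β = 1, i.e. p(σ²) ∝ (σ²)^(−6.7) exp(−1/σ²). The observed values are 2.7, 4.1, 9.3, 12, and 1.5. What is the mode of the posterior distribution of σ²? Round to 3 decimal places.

Sum of squared deviations about the known mean: SS = (2.7−7)² + (4.1−7)² + (9.3−7)² + (12−7)² + (1.5−7)² = 87.44.
The Normal likelihood contributes (σ²)^(−n/2) exp(−SS/(2σ²)), so the posterior is Inverse-Gamma(α + n/2, β + SS/2) = Inverse-Gamma(8.2, 44.72).
The mode of Inverse-Gamma(a, b) is b/(a+1) = 44.72/9.2 ≈ 4.861.

σ̂²_MAP = 4.861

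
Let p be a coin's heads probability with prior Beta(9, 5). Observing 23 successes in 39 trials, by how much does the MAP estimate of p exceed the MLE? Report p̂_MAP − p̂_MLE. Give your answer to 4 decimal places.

MAP − MLE = 0.0181

Posterior is Beta(32, 21); MAP = (32−1)/(53−2) = 31/51 ≈ 0.60784.
MLE ignores the prior: p̂_MLE = k/n = 23/39 ≈ 0.58974.
Difference = 31/51 − 23/39 = 4/221 ≈ 0.0181.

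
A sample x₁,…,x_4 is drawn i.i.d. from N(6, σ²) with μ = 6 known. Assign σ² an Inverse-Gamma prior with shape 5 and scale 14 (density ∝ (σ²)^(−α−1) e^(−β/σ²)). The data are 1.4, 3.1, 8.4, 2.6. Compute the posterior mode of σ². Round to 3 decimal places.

Sum of squared deviations about the known mean: SS = (1.4−6)² + (3.1−6)² + (8.4−6)² + (2.6−6)² = 46.89.
The Normal likelihood contributes (σ²)^(−n/2) exp(−SS/(2σ²)), so the posterior is Inverse-Gamma(α + n/2, β + SS/2) = Inverse-Gamma(7, 37.445).
The mode of Inverse-Gamma(a, b) is b/(a+1) = 37.445/8 ≈ 4.681.

σ̂²_MAP = 4.681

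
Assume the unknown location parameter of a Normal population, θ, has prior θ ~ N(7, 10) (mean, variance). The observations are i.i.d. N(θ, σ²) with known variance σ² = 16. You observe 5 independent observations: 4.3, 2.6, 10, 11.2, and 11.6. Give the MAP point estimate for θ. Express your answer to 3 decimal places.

θ̂_MAP = 7.712

n = 5; x̄ = (4.3 + 2.6 + 10 + 11.2 + 11.6)/5 = 39.7/5 = 7.94.
For a Normal prior and Normal likelihood with known variance, the posterior is Normal; its mode equals its mean, the precision-weighted average.
Prior precision 1/σ₀² = 1/10 = 0.1; data precision n/σ² = 5/16 = 0.3125.
θ̂ = (0.1·7 + 0.3125·7.94) / (0.1 + 0.3125) = 3.18125/0.4125 = 509/66 ≈ 7.712.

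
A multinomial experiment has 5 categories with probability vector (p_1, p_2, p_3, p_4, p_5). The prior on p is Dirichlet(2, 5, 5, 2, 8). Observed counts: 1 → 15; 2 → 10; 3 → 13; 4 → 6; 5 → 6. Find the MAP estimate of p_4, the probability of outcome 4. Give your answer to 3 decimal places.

MAP estimate: 0.104

The posterior is Dirichlet(αᵢ + nᵢ) = Dirichlet(17, 15, 18, 8, 14).
For a Dirichlet(a₁,…,a_K) with all aᵢ > 1, the mode has j-th component (aⱼ − 1)/(Σaᵢ − K).
Here Σaᵢ = 72 and K = 5, so p_4 = (8 − 1)/(72 − 5) = 7/67 ≈ 0.104.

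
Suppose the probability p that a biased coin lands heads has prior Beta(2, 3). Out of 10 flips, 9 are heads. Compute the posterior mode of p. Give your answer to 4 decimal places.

Prior: Beta(2, 3).
Data: 9 successes in 10 trials. The binomial likelihood contributes p^9(1−p)^1, so the posterior is Beta(2+9, 3+1) = Beta(11, 4).
For Beta(a, b) with a, b > 1 the mode is (a−1)/(a+b−2) = 10/13 ≈ 0.7692.

p̂_MAP = 0.7692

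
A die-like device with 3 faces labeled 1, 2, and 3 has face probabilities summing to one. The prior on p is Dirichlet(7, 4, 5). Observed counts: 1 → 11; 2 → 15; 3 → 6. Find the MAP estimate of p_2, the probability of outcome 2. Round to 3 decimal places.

The posterior is Dirichlet(αᵢ + nᵢ) = Dirichlet(18, 19, 11).
For a Dirichlet(a₁,…,a_K) with all aᵢ > 1, the mode has j-th component (aⱼ − 1)/(Σaᵢ − K).
Here Σaᵢ = 48 and K = 3, so p_2 = (19 − 1)/(48 − 3) = 18/45 ≈ 0.400.

MAP estimate: 0.400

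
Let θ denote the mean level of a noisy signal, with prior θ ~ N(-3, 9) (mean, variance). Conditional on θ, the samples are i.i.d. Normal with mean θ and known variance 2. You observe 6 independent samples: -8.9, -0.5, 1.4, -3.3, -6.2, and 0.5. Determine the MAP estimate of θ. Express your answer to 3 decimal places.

θ̂_MAP = -2.839

n = 6; x̄ = ((-8.9) + (-0.5) + 1.4 + (-3.3) + (-6.2) + 0.5)/6 = -17/6 = -17/6 ≈ -2.8333.
For a Normal prior and Normal likelihood with known variance, the posterior is Normal; its mode equals its mean, the precision-weighted average.
Prior precision 1/σ₀² = 1/9; data precision n/σ² = 6/2 = 3.
θ̂ = ((1/9)·(-3) + 3·(-17/6)) / (1/9 + 3) = (-53/6)/(28/9) = -159/56 ≈ -2.839.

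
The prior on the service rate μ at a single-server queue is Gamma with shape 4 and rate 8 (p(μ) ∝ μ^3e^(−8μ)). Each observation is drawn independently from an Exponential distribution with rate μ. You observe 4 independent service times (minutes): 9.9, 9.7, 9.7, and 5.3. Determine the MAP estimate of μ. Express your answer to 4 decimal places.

μ̂_MAP = 0.1643

The Exponential(rate=μ) likelihood is ∝ μ^n e^(−μΣtᵢ). Here n = 4 and Σtᵢ = 9.9 + 9.7 + 9.7 + 5.3 = 34.6.
Posterior ∝ μ^3e^(−8μ) · μ^4e^(−34.6μ) = μ^7e^(−42.6μ), i.e. Gamma(8, 42.6).
Mode = (a−1)/b = 7/42.6 ≈ 0.1643.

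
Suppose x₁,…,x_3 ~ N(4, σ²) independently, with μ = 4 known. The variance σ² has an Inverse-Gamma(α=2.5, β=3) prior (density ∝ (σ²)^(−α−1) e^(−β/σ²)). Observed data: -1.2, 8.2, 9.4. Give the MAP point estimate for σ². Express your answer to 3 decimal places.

σ̂²_MAP = 7.984

Sum of squared deviations about the known mean: SS = (-1.2−4)² + (8.2−4)² + (9.4−4)² = 73.84.
The Normal likelihood contributes (σ²)^(−n/2) exp(−SS/(2σ²)), so the posterior is Inverse-Gamma(α + n/2, β + SS/2) = Inverse-Gamma(4, 39.92).
The mode of Inverse-Gamma(a, b) is b/(a+1) = 39.92/5 ≈ 7.984.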